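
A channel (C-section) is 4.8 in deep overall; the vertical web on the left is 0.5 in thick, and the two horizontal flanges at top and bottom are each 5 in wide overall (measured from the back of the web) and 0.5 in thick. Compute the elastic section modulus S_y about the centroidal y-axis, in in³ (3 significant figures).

Decompose the section into non-overlapping parts with the origin at the bottom-left of its bounding rectangle.
Web: 0.5 × 4.8, A = 2.4 in², x = 0.25 in, Ī = 0.05 in⁴.
Top flange (beyond web): 4.5 × 0.5, A = 2.25 in², x = 2.75 in, Ī = 3.7969 in⁴.
Bottom flange (beyond web): 4.5 × 0.5, A = 2.25 in², x = 2.75 in, Ī = 3.7969 in⁴.
Centroid: x̄ = ΣA·x / ΣA = 1.8804 in.
Transfer each piece to the centroidal y-axis using Ī + A·d² with d = x − 1.8804:
  web: d = -1.6304 in → contributes +6.43 in⁴
  top flange (beyond web): d = 0.86957 in → contributes +5.4982 in⁴
  bottom flange (beyond web): d = 0.86957 in → contributes +5.4982 in⁴
Total I = 17.426 in⁴.
Extreme fibre distance c = 3.1196 in; S = I/c = 5.5861 in³.

S_y ≈ 5.59 in³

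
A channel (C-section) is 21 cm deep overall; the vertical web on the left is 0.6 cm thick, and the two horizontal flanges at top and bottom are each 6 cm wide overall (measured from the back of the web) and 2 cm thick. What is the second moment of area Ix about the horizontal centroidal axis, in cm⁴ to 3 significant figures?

Ix ≈ 2420 cm⁴

Treat the section as a set of non-overlapping primitives; coordinates are from the bounding-box lower-left.
Web: 0.6 × 21, A = 12.6 cm², y = 10.5 cm, Ī = 463.05 cm⁴.
Top flange (beyond web): 5.4 × 2, A = 10.8 cm², y = 20 cm, Ī = 3.6 cm⁴.
Bottom flange (beyond web): 5.4 × 2, A = 10.8 cm², y = 1 cm, Ī = 3.6 cm⁴.
By symmetry the centroid is at mid-height, ȳ = 10.5 cm.
Transfer each piece to the horizontal centroidal axis using Ī + A·d² with d = y − 10.5:
  web: d = 0 cm → contributes +463.05 cm⁴
  top flange (beyond web): d = 9.5 cm → contributes +978.3 cm⁴
  bottom flange (beyond web): d = -9.5 cm → contributes +978.3 cm⁴
Total I = 2419.7 cm⁴.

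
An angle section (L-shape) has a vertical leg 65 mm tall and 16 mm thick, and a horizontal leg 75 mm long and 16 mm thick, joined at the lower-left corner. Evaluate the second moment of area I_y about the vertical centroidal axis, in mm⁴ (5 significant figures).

Decompose the section into non-overlapping parts with the origin at the bottom-left of its bounding rectangle.
Vertical leg: 16 × 65, A = 1 040 mm², x = 8 mm, Ī = 22186.67 mm⁴.
Horizontal leg (remainder): 59 × 16, A = 944 mm², x = 45.5 mm, Ī = 273838.7 mm⁴.
Centroid: x̄ = ΣA·x / ΣA = 25.84274 mm.
Transfer each piece to the vertical centroidal axis using Ī + A·d² with d = x − 25.84274:
  vertical leg: d = -17.84274 mm → contributes +353284.6 mm⁴
  horizontal leg (remainder): d = 19.65726 mm → contributes +638607.6 mm⁴
Total I = 991892.3 mm⁴.

I_y ≈ 9.9189 × 10⁵ mm⁴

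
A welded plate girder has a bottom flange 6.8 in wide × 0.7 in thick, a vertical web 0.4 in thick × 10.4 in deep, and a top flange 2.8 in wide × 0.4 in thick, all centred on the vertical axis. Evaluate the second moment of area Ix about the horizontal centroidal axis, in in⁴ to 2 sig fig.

Break the section into simple shapes (no overlaps), measuring from the bottom-left corner of the bounding box.
Bottom plate: 6.8 × 0.7, A = 4.76 in², y = 0.35 in, Ī = 0.1944 in⁴.
Web plate: 0.4 × 10.4, A = 4.16 in², y = 5.9 in, Ī = 37.5 in⁴.
Top plate: 2.8 × 0.4, A = 1.12 in², y = 11.3 in, Ī = 0.01493 in⁴.
Centroid: ȳ = ΣA·y / ΣA = 3.871 in.
Transfer each piece to the horizontal centroidal axis using Ī + A·d² with d = y − 3.871:
  bottom plate: d = -3.521 in → contributes +59.21 in⁴
  web plate: d = 2.029 in → contributes +54.62 in⁴
  top plate: d = 7.429 in → contributes +61.83 in⁴
Total I = 175.7 in⁴.

Ix ≈ 180 in⁴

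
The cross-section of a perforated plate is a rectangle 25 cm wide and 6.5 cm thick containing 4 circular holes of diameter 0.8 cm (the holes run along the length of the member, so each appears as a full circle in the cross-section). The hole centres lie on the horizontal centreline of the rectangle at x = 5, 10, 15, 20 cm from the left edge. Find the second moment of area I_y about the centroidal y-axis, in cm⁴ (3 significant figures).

Break the section into simple shapes (no overlaps), measuring from the bottom-left corner of the bounding box.
Plate: 25 × 6.5, A = 162.5 cm², x = 12.5 cm, Ī = 8463.5 cm⁴.
Hole 1 (subtracted): ⌀0.8, A = 0.50265 cm², x = 5 cm, Ī = 0.020106 cm⁴.
Hole 2 (subtracted): ⌀0.8, A = 0.50265 cm², x = 10 cm, Ī = 0.020106 cm⁴.
Hole 3 (subtracted): ⌀0.8, A = 0.50265 cm², x = 15 cm, Ī = 0.020106 cm⁴.
Hole 4 (subtracted): ⌀0.8, A = 0.50265 cm², x = 20 cm, Ī = 0.020106 cm⁴.
By symmetry the centroid is at mid-width, x̄ = 12.5 cm.
Transfer each piece to the centroidal y-axis using Ī + A·d² with d = x − 12.5:
  plate: d = 0 cm → contributes +8463.5 cm⁴
  hole 1: d = -7.5 cm → contributes −28.294 cm⁴
  hole 2: d = -2.5 cm → contributes −3.1617 cm⁴
  hole 3: d = 2.5 cm → contributes −3.1617 cm⁴
  hole 4: d = 7.5 cm → contributes −28.294 cm⁴
Total I = 8400.6 cm⁴.

I_y ≈ 8400 cm⁴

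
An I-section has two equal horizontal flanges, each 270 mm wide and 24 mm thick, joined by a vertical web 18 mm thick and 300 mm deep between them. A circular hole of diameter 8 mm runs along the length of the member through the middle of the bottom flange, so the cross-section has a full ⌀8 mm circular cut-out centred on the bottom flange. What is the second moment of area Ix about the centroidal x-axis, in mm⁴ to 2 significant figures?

Ix ≈ 3.8 × 10⁸ mm⁴

Treat the section as a set of non-overlapping primitives; coordinates are from the bounding-box lower-left.
Bottom flange: 270 × 24, A = 6 480 mm², y = 12 mm, Ī = 311 040 mm⁴.
Web: 18 × 300, A = 5 400 mm², y = 174 mm, Ī = 40 500 000 mm⁴.
Top flange: 270 × 24, A = 6 480 mm², y = 336 mm, Ī = 311 040 mm⁴.
Hole (subtracted): ⌀8, A = 50.27 mm², y = 12 mm, Ī = 201.1 mm⁴.
Centroid: ȳ = ΣA·y / ΣA = 174.4 mm.
Transfer each piece to the centroidal x-axis using Ī + A·d² with d = y − 174.4:
  bottom flange: d = -162.4 mm → contributes +171 307 175 mm⁴
  web: d = -0.4447 mm → contributes +40 501 068 mm⁴
  top flange: d = 161.6 mm → contributes +169 439 708 mm⁴
  hole: d = -162.4 mm → contributes −1 326 621 mm⁴
Total I = 379 921 330 mm⁴.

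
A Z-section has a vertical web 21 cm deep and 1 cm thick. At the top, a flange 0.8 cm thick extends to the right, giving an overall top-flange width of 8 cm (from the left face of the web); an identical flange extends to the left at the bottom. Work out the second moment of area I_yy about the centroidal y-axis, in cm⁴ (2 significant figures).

I_yy ≈ 230 cm⁴

Decompose the section into non-overlapping parts with the origin at the bottom-left of its bounding rectangle.
Web: 1 × 21, A = 21 cm², x = 7.5 cm, Ī = 1.75 cm⁴.
Top flange (beyond web): 7 × 0.8, A = 5.6 cm², x = 11.5 cm, Ī = 22.87 cm⁴.
Bottom flange (beyond web): 7 × 0.8, A = 5.6 cm², x = 3.5 cm, Ī = 22.87 cm⁴.
Centroid: x̄ = ΣA·x / ΣA = 7.5 cm.
Transfer each piece to the centroidal y-axis using Ī + A·d² with d = x − 7.5:
  web: d = 0 cm → contributes +1.75 cm⁴
  top flange (beyond web): d = 4 cm → contributes +112.5 cm⁴
  bottom flange (beyond web): d = -4 cm → contributes +112.5 cm⁴
Total I = 226.7 cm⁴.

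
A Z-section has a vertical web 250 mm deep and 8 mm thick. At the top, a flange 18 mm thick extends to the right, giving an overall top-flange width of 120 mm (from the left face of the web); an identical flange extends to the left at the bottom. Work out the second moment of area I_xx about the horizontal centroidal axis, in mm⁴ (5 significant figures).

Treat the section as a set of non-overlapping primitives; coordinates are from the bounding-box lower-left.
Web: 8 × 250, A = 2 000 mm², y = 125 mm, Ī = 10 416 667 mm⁴.
Top flange (beyond web): 112 × 18, A = 2 016 mm², y = 241 mm, Ī = 54 432 mm⁴.
Bottom flange (beyond web): 112 × 18, A = 2 016 mm², y = 9 mm, Ī = 54 432 mm⁴.
Centroid: ȳ = ΣA·y / ΣA = 125 mm.
Transfer each piece to the horizontal centroidal axis using Ī + A·d² with d = y − 125:
  web: d = 0 mm → contributes +10 416 667 mm⁴
  top flange (beyond web): d = 116 mm → contributes +27 181 728 mm⁴
  bottom flange (beyond web): d = -116 mm → contributes +27 181 728 mm⁴
Total I = 64 780 123 mm⁴.

I_xx ≈ 6.4780 × 10⁷ mm⁴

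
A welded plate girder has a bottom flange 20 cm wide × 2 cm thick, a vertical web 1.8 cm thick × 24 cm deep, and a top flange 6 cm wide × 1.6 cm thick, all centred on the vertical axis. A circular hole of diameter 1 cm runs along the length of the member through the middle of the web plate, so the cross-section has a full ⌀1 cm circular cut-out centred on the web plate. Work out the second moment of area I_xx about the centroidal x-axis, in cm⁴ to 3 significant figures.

Split into non-overlapping primitives; take the origin at the lower-left of the bounding box.
Bottom plate: 20 × 2, A = 40 cm², y = 1 cm, Ī = 13.333 cm⁴.
Web plate: 1.8 × 24, A = 43.2 cm², y = 14 cm, Ī = 2073.6 cm⁴.
Top plate: 6 × 1.6, A = 9.6 cm², y = 26.8 cm, Ī = 2.048 cm⁴.
Hole (subtracted): ⌀1, A = 0.7854 cm², y = 14 cm, Ī = 0.049087 cm⁴.
Centroid: ȳ = ΣA·y / ΣA = 9.6842 cm.
Transfer each piece to the centroidal x-axis using Ī + A·d² with d = y − 9.6842:
  bottom plate: d = -8.6842 cm → contributes +3029.9 cm⁴
  web plate: d = 4.3158 cm → contributes +2878.3 cm⁴
  top plate: d = 17.116 cm → contributes +2814.4 cm⁴
  hole: d = 4.3158 cm → contributes −14.678 cm⁴
Total I = 8707.9 cm⁴.

I_xx ≈ 8710 cm⁴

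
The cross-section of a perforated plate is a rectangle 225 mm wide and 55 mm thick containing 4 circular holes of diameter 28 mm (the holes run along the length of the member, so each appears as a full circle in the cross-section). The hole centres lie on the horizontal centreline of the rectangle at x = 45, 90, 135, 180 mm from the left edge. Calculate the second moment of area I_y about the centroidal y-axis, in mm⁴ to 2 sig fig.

I_y ≈ 4.6 × 10⁷ mm⁴

Break the section into simple shapes (no overlaps), measuring from the bottom-left corner of the bounding box.
Plate: 225 × 55, A = 12 375 mm², x = 112.5 mm, Ī = 52 207 031 mm⁴.
Hole 1 (subtracted): ⌀28, A = 615.8 mm², x = 45 mm, Ī = 30 172 mm⁴.
Hole 2 (subtracted): ⌀28, A = 615.8 mm², x = 90 mm, Ī = 30 172 mm⁴.
Hole 3 (subtracted): ⌀28, A = 615.8 mm², x = 135 mm, Ī = 30 172 mm⁴.
Hole 4 (subtracted): ⌀28, A = 615.8 mm², x = 180 mm, Ī = 30 172 mm⁴.
By symmetry the centroid is at mid-width, x̄ = 112.5 mm.
Transfer each piece to the centroidal y-axis using Ī + A·d² with d = x − 112.5:
  plate: d = 0 mm → contributes +52 207 031 mm⁴
  hole 1: d = -67.5 mm → contributes −2 835 693 mm⁴
  hole 2: d = -22.5 mm → contributes −341 896 mm⁴
  hole 3: d = 22.5 mm → contributes −341 896 mm⁴
  hole 4: d = 67.5 mm → contributes −2 835 693 mm⁴
Total I = 45 851 853 mm⁴.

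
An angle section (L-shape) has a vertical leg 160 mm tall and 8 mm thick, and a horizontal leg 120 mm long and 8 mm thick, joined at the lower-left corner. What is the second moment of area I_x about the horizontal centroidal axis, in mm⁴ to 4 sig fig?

I_x ≈ 5.780 × 10⁶ mm⁴

Split into non-overlapping primitives; take the origin at the lower-left of the bounding box.
Vertical leg: 8 × 160, A = 1 280 mm², y = 80 mm, Ī = 2 730 667 mm⁴.
Horizontal leg (remainder): 112 × 8, A = 896 mm², y = 4 mm, Ī = 4778.67 mm⁴.
Centroid: ȳ = ΣA·y / ΣA = 48.7059 mm.
Transfer each piece to the horizontal centroidal axis using Ī + A·d² with d = y − 48.7059:
  vertical leg: d = 31.2941 mm → contributes +3 984 199 mm⁴
  horizontal leg (remainder): d = -44.7059 mm → contributes +1 795 539 mm⁴
Total I = 5 779 737 mm⁴.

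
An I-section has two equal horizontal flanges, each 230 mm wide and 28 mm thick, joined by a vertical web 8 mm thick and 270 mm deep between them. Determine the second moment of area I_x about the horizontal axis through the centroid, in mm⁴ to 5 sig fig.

Treat the section as a set of non-overlapping primitives; coordinates are from the bounding-box lower-left.
Bottom flange: 230 × 28, A = 6 440 mm², y = 14 mm, Ī = 420746.7 mm⁴.
Web: 8 × 270, A = 2 160 mm², y = 163 mm, Ī = 13 122 000 mm⁴.
Top flange: 230 × 28, A = 6 440 mm², y = 312 mm, Ī = 420746.7 mm⁴.
By symmetry the centroid is at mid-height, ȳ = 163 mm.
Transfer each piece to the horizontal axis through the centroid using Ī + A·d² with d = y − 163:
  bottom flange: d = -149 mm → contributes +143 395 187 mm⁴
  web: d = 0 mm → contributes +13 122 000 mm⁴
  top flange: d = 149 mm → contributes +143 395 187 mm⁴
Total I = 299 912 373 mm⁴.

I_x ≈ 2.9991 × 10⁸ mm⁴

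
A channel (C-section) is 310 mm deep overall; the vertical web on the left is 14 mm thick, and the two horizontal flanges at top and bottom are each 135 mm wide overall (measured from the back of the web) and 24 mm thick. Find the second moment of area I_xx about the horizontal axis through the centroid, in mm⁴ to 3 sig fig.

I_xx ≈ 1.54 × 10⁸ mm⁴

Decompose the section into non-overlapping parts with the origin at the bottom-left of its bounding rectangle.
Web: 14 × 310, A = 4 340 mm², y = 155 mm, Ī = 34 756 167 mm⁴.
Top flange (beyond web): 121 × 24, A = 2 904 mm², y = 298 mm, Ī = 139 392 mm⁴.
Bottom flange (beyond web): 121 × 24, A = 2 904 mm², y = 12 mm, Ī = 139 392 mm⁴.
By symmetry the centroid is at mid-height, ȳ = 155 mm.
Transfer each piece to the horizontal axis through the centroid using Ī + A·d² with d = y − 155:
  web: d = 0 mm → contributes +34 756 167 mm⁴
  top flange (beyond web): d = 143 mm → contributes +59 523 288 mm⁴
  bottom flange (beyond web): d = -143 mm → contributes +59 523 288 mm⁴
Total I = 153 802 743 mm⁴.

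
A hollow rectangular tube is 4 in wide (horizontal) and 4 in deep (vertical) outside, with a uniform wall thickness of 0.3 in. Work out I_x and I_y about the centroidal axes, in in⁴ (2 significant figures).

I_x ≈ 10 in⁴, I_y ≈ 10 in⁴

Split into non-overlapping primitives; take the origin at the lower-left of the bounding box.
Outer rectangle: 4 × 4, A = 16 in², y = 2 in, Ī = 21.33 in⁴.
Inner void (subtracted): 3.4 × 3.4, A = 11.56 in², y = 2 in, Ī = 11.14 in⁴.
By symmetry the centroid is at mid-height, ȳ = 2 in.
All pieces are centred on the centroidal x-axis, so I = ΣĪ (holes subtracted) = 10.2 in⁴.
Repeating about the centroidal y-axis gives I_y = 10.2 in⁴.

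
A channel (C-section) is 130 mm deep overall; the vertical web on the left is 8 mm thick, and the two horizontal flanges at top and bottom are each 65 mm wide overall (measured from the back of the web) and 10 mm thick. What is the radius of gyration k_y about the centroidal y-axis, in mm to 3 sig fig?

Treat the section as a set of non-overlapping primitives; coordinates are from the bounding-box lower-left.
Web: 8 × 130, A = 1 040 mm², x = 4 mm, Ī = 5546.7 mm⁴.
Top flange (beyond web): 57 × 10, A = 570 mm², x = 36.5 mm, Ī = 154 328 mm⁴.
Bottom flange (beyond web): 57 × 10, A = 570 mm², x = 36.5 mm, Ī = 154 328 mm⁴.
Centroid: x̄ = ΣA·x / ΣA = 20.995 mm.
Transfer each piece to the centroidal y-axis using Ī + A·d² with d = x − 20.995:
  web: d = -16.995 mm → contributes +305 944 mm⁴
  top flange (beyond web): d = 15.505 mm → contributes +291 351 mm⁴
  bottom flange (beyond web): d = 15.505 mm → contributes +291 351 mm⁴
Total I = 888 647 mm⁴.
Radius of gyration: k = √(I/A) = √(888 647 / 2 180) = 20.19 mm.

k_y ≈ 20.2 mm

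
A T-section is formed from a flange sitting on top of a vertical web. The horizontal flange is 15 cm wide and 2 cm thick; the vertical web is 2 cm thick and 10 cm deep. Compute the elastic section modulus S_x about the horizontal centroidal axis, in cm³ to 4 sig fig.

Split into non-overlapping primitives; take the origin at the lower-left of the bounding box.
Flange: 15 × 2, A = 30 cm², y = 11 cm, Ī = 10 cm⁴.
Web: 2 × 10, A = 20 cm², y = 5 cm, Ī = 166.667 cm⁴.
Centroid: ȳ = ΣA·y / ΣA = 8.6 cm.
Transfer each piece to the horizontal centroidal axis using Ī + A·d² with d = y − 8.6:
  flange: d = 2.4 cm → contributes +182.8 cm⁴
  web: d = -3.6 cm → contributes +425.867 cm⁴
Total I = 608.667 cm⁴.
Extreme fibre distance c = 8.6 cm; S = I/c = 70.7752 cm³.

S_x ≈ 70.78 cm³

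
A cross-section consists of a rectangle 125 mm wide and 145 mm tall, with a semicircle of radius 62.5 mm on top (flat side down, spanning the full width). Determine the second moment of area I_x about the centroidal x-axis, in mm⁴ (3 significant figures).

I_x ≈ 7.84 × 10⁷ mm⁴

Split into non-overlapping primitives; take the origin at the lower-left of the bounding box.
Rectangular body: 125 × 145, A = 18 125 mm², y = 72.5 mm, Ī = 31 756 510 mm⁴.
Semicircular cap: semicircle r = 62.5, A = 6135.9 mm², y = 171.53 mm, Ī = 1 674 758 mm⁴.
Centroid: ȳ = ΣA·y / ΣA = 97.545 mm.
Transfer each piece to the centroidal x-axis using Ī + A·d² with d = y − 97.545:
  rectangular body: d = -25.045 mm → contributes +43 125 454 mm⁴
  semicircular cap: d = 73.981 mm → contributes +35 257 661 mm⁴
Total I = 78 383 115 mm⁴.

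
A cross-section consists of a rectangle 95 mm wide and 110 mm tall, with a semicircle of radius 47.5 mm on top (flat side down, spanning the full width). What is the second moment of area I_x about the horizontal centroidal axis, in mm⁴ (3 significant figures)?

I_x ≈ 2.60 × 10⁷ mm⁴

Break the section into simple shapes (no overlaps), measuring from the bottom-left corner of the bounding box.
Rectangular body: 95 × 110, A = 10 450 mm², y = 55 mm, Ī = 10 537 083 mm⁴.
Semicircular cap: semicircle r = 47.5, A = 3544.1 mm², y = 130.16 mm, Ī = 558 736 mm⁴.
Centroid: ȳ = ΣA·y / ΣA = 74.035 mm.
Transfer each piece to the horizontal centroidal axis using Ī + A·d² with d = y − 74.035:
  rectangular body: d = -19.035 mm → contributes +14 323 332 mm⁴
  semicircular cap: d = 56.125 mm → contributes +11 722 699 mm⁴
Total I = 26 046 031 mm⁴.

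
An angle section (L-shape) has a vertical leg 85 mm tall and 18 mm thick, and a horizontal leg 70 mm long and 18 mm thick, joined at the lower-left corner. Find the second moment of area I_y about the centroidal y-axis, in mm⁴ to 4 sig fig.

I_y ≈ 9.636 × 10⁵ mm⁴

Decompose the section into non-overlapping parts with the origin at the bottom-left of its bounding rectangle.
Vertical leg: 18 × 85, A = 1 530 mm², x = 9 mm, Ī = 41 310 mm⁴.
Horizontal leg (remainder): 52 × 18, A = 936 mm², x = 44 mm, Ī = 210 912 mm⁴.
Centroid: x̄ = ΣA·x / ΣA = 22.2847 mm.
Transfer each piece to the centroidal y-axis using Ī + A·d² with d = x − 22.2847:
  vertical leg: d = -13.2847 mm → contributes +311 328 mm⁴
  horizontal leg (remainder): d = 21.7153 mm → contributes +652 288 mm⁴
Total I = 963 616 mm⁴.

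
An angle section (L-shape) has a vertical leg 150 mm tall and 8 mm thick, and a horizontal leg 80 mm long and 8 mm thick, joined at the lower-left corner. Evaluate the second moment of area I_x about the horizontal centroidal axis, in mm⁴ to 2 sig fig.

I_x ≈ 4.2 × 10⁶ mm⁴

Decompose the section into non-overlapping parts with the origin at the bottom-left of its bounding rectangle.
Vertical leg: 8 × 150, A = 1 200 mm², y = 75 mm, Ī = 2 250 000 mm⁴.
Horizontal leg (remainder): 72 × 8, A = 576 mm², y = 4 mm, Ī = 3 072 mm⁴.
Centroid: ȳ = ΣA·y / ΣA = 51.97 mm.
Transfer each piece to the horizontal centroidal axis using Ī + A·d² with d = y − 51.97:
  vertical leg: d = 23.03 mm → contributes +2 886 293 mm⁴
  horizontal leg (remainder): d = -47.97 mm → contributes +1 328 682 mm⁴
Total I = 4 214 975 mm⁴.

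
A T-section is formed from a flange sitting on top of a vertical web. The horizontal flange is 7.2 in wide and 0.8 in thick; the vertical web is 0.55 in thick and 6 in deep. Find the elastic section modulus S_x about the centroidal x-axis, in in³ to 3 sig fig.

S_x ≈ 6.68 in³

Decompose the section into non-overlapping parts with the origin at the bottom-left of its bounding rectangle.
Flange: 7.2 × 0.8, A = 5.76 in², y = 6.4 in, Ī = 0.3072 in⁴.
Web: 0.55 × 6, A = 3.3 in², y = 3 in, Ī = 9.9 in⁴.
Centroid: ȳ = ΣA·y / ΣA = 5.1616 in.
Transfer each piece to the centroidal x-axis using Ī + A·d² with d = y − 5.1616:
  flange: d = 1.2384 in → contributes +9.1411 in⁴
  web: d = -2.1616 in → contributes +25.319 in⁴
Total I = 34.46 in⁴.
Extreme fibre distance c = 5.1616 in; S = I/c = 6.6763 in³.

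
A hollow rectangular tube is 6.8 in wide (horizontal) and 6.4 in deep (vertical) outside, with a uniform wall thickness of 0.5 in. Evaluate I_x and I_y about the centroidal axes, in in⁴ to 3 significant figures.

I_x ≈ 72.4 in⁴, I_y ≈ 79.9 in⁴

Split into non-overlapping primitives; take the origin at the lower-left of the bounding box.
Outer rectangle: 6.8 × 6.4, A = 43.52 in², y = 3.2 in, Ī = 148.55 in⁴.
Inner void (subtracted): 5.8 × 5.4, A = 31.32 in², y = 3.2 in, Ī = 76.108 in⁴.
By symmetry the centroid is at mid-height, ȳ = 3.2 in.
All pieces are centred on the centroidal x-axis, so I = ΣĪ (holes subtracted) = 72.441 in⁴.
Repeating about the centroidal y-axis gives I_y = 79.897 in⁴.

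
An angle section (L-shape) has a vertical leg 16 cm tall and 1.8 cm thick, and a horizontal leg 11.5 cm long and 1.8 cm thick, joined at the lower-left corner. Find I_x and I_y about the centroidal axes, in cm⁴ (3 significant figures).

Decompose the section into non-overlapping parts with the origin at the bottom-left of its bounding rectangle.
Vertical leg: 1.8 × 16, A = 28.8 cm², y = 8 cm, Ī = 614.4 cm⁴.
Horizontal leg (remainder): 9.7 × 1.8, A = 17.46 cm², y = 0.9 cm, Ī = 4.7142 cm⁴.
Centroid: ȳ = ΣA·y / ΣA = 5.3202 cm.
Transfer each piece to the centroidal x-axis using Ī + A·d² with d = y − 5.3202:
  vertical leg: d = 2.6798 cm → contributes +821.22 cm⁴
  horizontal leg (remainder): d = -4.4202 cm → contributes +345.86 cm⁴
Total I = 1167.1 cm⁴.
For the y-axis: x̄ = 3.0702 cm.
Repeating about the centroidal y-axis gives I_y = 504.07 cm⁴.

I_x ≈ 1170 cm⁴, I_y ≈ 504 cm⁴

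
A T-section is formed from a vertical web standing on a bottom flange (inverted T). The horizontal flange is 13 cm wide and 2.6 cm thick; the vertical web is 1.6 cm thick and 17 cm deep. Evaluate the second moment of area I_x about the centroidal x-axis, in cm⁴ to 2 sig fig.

Decompose the section into non-overlapping parts with the origin at the bottom-left of its bounding rectangle.
Flange: 13 × 2.6, A = 33.8 cm², y = 1.3 cm, Ī = 19.04 cm⁴.
Web: 1.6 × 17, A = 27.2 cm², y = 11.1 cm, Ī = 655.1 cm⁴.
Centroid: ȳ = ΣA·y / ΣA = 5.67 cm.
Transfer each piece to the centroidal x-axis using Ī + A·d² with d = y − 5.67:
  flange: d = -4.37 cm → contributes +664.5 cm⁴
  web: d = 5.43 cm → contributes +1 457 cm⁴
Total I = 2 122 cm⁴.

I_x ≈ 2100 cm⁴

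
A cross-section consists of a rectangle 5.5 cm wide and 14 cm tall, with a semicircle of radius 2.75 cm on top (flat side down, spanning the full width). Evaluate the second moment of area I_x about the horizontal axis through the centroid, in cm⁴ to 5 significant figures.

I_x ≈ 1950.4 cm⁴

Break the section into simple shapes (no overlaps), measuring from the bottom-left corner of the bounding box.
Rectangular body: 5.5 × 14, A = 77 cm², y = 7 cm, Ī = 1257.667 cm⁴.
Semicircular cap: semicircle r = 2.75, A = 11.87915 cm², y = 15.16714 cm, Ī = 6.277155 cm⁴.
Centroid: ȳ = ΣA·y / ΣA = 8.091579 cm.
Transfer each piece to the horizontal axis through the centroid using Ī + A·d² with d = y − 8.091579:
  rectangular body: d = -1.091579 cm → contributes +1349.416 cm⁴
  semicircular cap: d = 7.075557 cm → contributes +600.989 cm⁴
Total I = 1950.405 cm⁴.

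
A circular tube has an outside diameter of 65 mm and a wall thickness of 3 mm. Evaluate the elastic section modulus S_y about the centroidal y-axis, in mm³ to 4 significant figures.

S_y ≈ 8659 mm³

Break the section into simple shapes (no overlaps), measuring from the bottom-left corner of the bounding box.
Outer circle: ⌀65, A = 3318.31 mm², x = 32.5 mm, Ī = 876 241 mm⁴.
Bore (subtracted): ⌀59, A = 2733.97 mm², x = 32.5 mm, Ī = 594 810 mm⁴.
By symmetry the centroid is at mid-width, x̄ = 32.5 mm.
All pieces are centred on the centroidal y-axis, so I = ΣĪ (holes subtracted) = 281 431 mm⁴.
Extreme fibre distance c = 32.5 mm; S = I/c = 8659.41 mm³.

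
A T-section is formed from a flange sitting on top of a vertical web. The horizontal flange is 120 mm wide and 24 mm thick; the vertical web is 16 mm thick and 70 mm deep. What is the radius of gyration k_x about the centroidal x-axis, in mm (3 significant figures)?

Split into non-overlapping primitives; take the origin at the lower-left of the bounding box.
Flange: 120 × 24, A = 2 880 mm², y = 82 mm, Ī = 138 240 mm⁴.
Web: 16 × 70, A = 1 120 mm², y = 35 mm, Ī = 457 333 mm⁴.
Centroid: ȳ = ΣA·y / ΣA = 68.84 mm.
Transfer each piece to the centroidal x-axis using Ī + A·d² with d = y − 68.84:
  flange: d = 13.16 mm → contributes +637 015 mm⁴
  web: d = -33.84 mm → contributes +1 739 896 mm⁴
Total I = 2 376 911 mm⁴.
Radius of gyration: k = √(I/A) = √(2 376 911 / 4 000) = 24.377 mm.

k_x ≈ 24.4 mm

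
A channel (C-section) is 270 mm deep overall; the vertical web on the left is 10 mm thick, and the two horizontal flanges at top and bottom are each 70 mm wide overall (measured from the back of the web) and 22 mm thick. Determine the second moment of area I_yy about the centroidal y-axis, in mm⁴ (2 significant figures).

Break the section into simple shapes (no overlaps), measuring from the bottom-left corner of the bounding box.
Web: 10 × 270, A = 2 700 mm², x = 5 mm, Ī = 22 500 mm⁴.
Top flange (beyond web): 60 × 22, A = 1 320 mm², x = 40 mm, Ī = 396 000 mm⁴.
Bottom flange (beyond web): 60 × 22, A = 1 320 mm², x = 40 mm, Ī = 396 000 mm⁴.
Centroid: x̄ = ΣA·x / ΣA = 22.3 mm.
Transfer each piece to the centroidal y-axis using Ī + A·d² with d = x − 22.3:
  web: d = -17.3 mm → contributes +830 898 mm⁴
  top flange (beyond web): d = 17.7 mm → contributes +809 385 mm⁴
  bottom flange (beyond web): d = 17.7 mm → contributes +809 385 mm⁴
Total I = 2 449 669 mm⁴.

I_yy ≈ 2.4 × 10⁶ mm⁴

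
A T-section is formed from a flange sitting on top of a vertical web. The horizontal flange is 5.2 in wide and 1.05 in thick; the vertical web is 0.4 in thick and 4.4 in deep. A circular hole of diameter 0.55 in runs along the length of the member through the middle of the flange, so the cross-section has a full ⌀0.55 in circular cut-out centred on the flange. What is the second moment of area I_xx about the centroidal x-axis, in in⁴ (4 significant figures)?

I_xx ≈ 13.11 in⁴

Decompose the section into non-overlapping parts with the origin at the bottom-left of its bounding rectangle.
Flange: 5.2 × 1.05, A = 5.46 in², y = 4.925 in, Ī = 0.501638 in⁴.
Web: 0.4 × 4.4, A = 1.76 in², y = 2.2 in, Ī = 2.83947 in⁴.
Hole (subtracted): ⌀0.55, A = 0.237583 in², y = 4.925 in, Ī = 0.0044918 in⁴.
Centroid: ȳ = ΣA·y / ΣA = 4.23813 in.
Transfer each piece to the centroidal x-axis using Ī + A·d² with d = y − 4.23813:
  flange: d = 0.686868 in → contributes +3.0776 in⁴
  web: d = -2.03813 in → contributes +10.1505 in⁴
  hole: d = 0.686868 in → contributes −0.116581 in⁴
Total I = 13.1115 in⁴.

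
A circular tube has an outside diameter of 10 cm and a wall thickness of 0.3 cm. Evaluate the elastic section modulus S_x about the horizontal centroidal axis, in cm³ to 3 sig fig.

S_x ≈ 21.5 cm³

Break the section into simple shapes (no overlaps), measuring from the bottom-left corner of the bounding box.
Outer circle: ⌀10, A = 78.54 cm², y = 5 cm, Ī = 490.87 cm⁴.
Bore (subtracted): ⌀9.4, A = 69.398 cm², y = 5 cm, Ī = 383.25 cm⁴.
By symmetry the centroid is at mid-height, ȳ = 5 cm.
All pieces are centred on the horizontal centroidal axis, so I = ΣĪ (holes subtracted) = 107.62 cm⁴.
Extreme fibre distance c = 5 cm; S = I/c = 21.525 cm³.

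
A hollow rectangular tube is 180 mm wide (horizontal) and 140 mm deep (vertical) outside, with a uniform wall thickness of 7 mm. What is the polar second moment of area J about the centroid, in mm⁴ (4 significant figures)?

J ≈ 3.350 × 10⁷ mm⁴

Split into non-overlapping primitives; take the origin at the lower-left of the bounding box.
Outer rectangle: 180 × 140, A = 25 200 mm², y = 70 mm, Ī = 41 160 000 mm⁴.
Inner void (subtracted): 166 × 126, A = 20 916 mm², y = 70 mm, Ī = 27 671 868 mm⁴.
By symmetry the centroid is at mid-height, ȳ = 70 mm.
All pieces are centred on the centroidal x-axis, so I = ΣĪ (holes subtracted) = 13 488 132 mm⁴.
Repeating about the centroidal y-axis gives I_y = 20 009 892 mm⁴.
Polar second moment: J = I_x + I_y = 33 498 024 mm⁴.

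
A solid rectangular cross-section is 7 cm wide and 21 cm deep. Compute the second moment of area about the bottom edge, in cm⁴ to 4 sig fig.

I_base ≈ 2.161 × 10⁴ cm⁴

The section: 7 × 21, A = 147 cm², y = 10.5 cm, Ī = 5402.25 cm⁴.
Transfer it to a horizontal axis along the bottom face using Ī + A·d² with d = y − 0:
  the section: d = 10.5 cm → contributes +21 609 cm⁴
Total I = 21 609 cm⁴.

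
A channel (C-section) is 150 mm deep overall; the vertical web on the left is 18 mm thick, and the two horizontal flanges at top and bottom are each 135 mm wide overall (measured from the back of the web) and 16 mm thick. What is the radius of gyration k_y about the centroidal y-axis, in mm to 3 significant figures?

k_y ≈ 42.2 mm

Split into non-overlapping primitives; take the origin at the lower-left of the bounding box.
Web: 18 × 150, A = 2 700 mm², x = 9 mm, Ī = 72 900 mm⁴.
Top flange (beyond web): 117 × 16, A = 1 872 mm², x = 76.5 mm, Ī = 2 135 484 mm⁴.
Bottom flange (beyond web): 117 × 16, A = 1 872 mm², x = 76.5 mm, Ī = 2 135 484 mm⁴.
Centroid: x̄ = ΣA·x / ΣA = 48.218 mm.
Transfer each piece to the centroidal y-axis using Ī + A·d² with d = x − 48.218:
  web: d = -39.218 mm → contributes +4 225 613 mm⁴
  top flange (beyond web): d = 28.282 mm → contributes +3 632 857 mm⁴
  bottom flange (beyond web): d = 28.282 mm → contributes +3 632 857 mm⁴
Total I = 11 491 326 mm⁴.
Radius of gyration: k = √(I/A) = √(11 491 326 / 6 444) = 42.229 mm.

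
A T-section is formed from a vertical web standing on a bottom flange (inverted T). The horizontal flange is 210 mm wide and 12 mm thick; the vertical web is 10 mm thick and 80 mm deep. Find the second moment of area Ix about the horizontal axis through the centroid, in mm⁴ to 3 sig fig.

Ix ≈ 1.74 × 10⁶ mm⁴

Treat the section as a set of non-overlapping primitives; coordinates are from the bounding-box lower-left.
Flange: 210 × 12, A = 2 520 mm², y = 6 mm, Ī = 30 240 mm⁴.
Web: 10 × 80, A = 800 mm², y = 52 mm, Ī = 426 667 mm⁴.
Centroid: ȳ = ΣA·y / ΣA = 17.084 mm.
Transfer each piece to the horizontal axis through the centroid using Ī + A·d² with d = y − 17.084:
  flange: d = -11.084 mm → contributes +339 854 mm⁴
  web: d = 34.916 mm → contributes +1 401 949 mm⁴
Total I = 1 741 803 mm⁴.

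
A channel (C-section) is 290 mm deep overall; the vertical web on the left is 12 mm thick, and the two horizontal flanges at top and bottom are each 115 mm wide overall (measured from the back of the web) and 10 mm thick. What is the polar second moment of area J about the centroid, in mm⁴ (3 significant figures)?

J ≈ 7.09 × 10⁷ mm⁴

Break the section into simple shapes (no overlaps), measuring from the bottom-left corner of the bounding box.
Web: 12 × 290, A = 3 480 mm², y = 145 mm, Ī = 24 389 000 mm⁴.
Top flange (beyond web): 103 × 10, A = 1 030 mm², y = 285 mm, Ī = 8583.3 mm⁴.
Bottom flange (beyond web): 103 × 10, A = 1 030 mm², y = 5 mm, Ī = 8583.3 mm⁴.
By symmetry the centroid is at mid-height, ȳ = 145 mm.
Transfer each piece to the centroidal x-axis using Ī + A·d² with d = y − 145:
  web: d = 0 mm → contributes +24 389 000 mm⁴
  top flange (beyond web): d = 140 mm → contributes +20 196 583 mm⁴
  bottom flange (beyond web): d = -140 mm → contributes +20 196 583 mm⁴
Total I = 64 782 167 mm⁴.
For the y-axis: x̄ = 27.381 mm.
Repeating about the centroidal y-axis gives I_y = 6 141 283 mm⁴.
Polar second moment: J = I_x + I_y = 70 923 450 mm⁴.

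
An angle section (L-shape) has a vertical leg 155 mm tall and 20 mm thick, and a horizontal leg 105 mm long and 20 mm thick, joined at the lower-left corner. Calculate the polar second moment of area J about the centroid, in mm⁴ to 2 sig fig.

Split into non-overlapping primitives; take the origin at the lower-left of the bounding box.
Vertical leg: 20 × 155, A = 3 100 mm², y = 77.5 mm, Ī = 6 206 458 mm⁴.
Horizontal leg (remainder): 85 × 20, A = 1 700 mm², y = 10 mm, Ī = 56 667 mm⁴.
Centroid: ȳ = ΣA·y / ΣA = 53.59 mm.
Transfer each piece to the centroidal x-axis using Ī + A·d² with d = y − 53.59:
  vertical leg: d = 23.91 mm → contributes +7 978 136 mm⁴
  horizontal leg (remainder): d = -43.59 mm → contributes +3 287 372 mm⁴
Total I = 11 265 508 mm⁴.
For the y-axis: x̄ = 28.59 mm.
Repeating about the centroidal y-axis gives I_y = 4 153 008 mm⁴.
Polar second moment: J = I_x + I_y = 15 418 516 mm⁴.

J ≈ 1.5 × 10⁷ mm⁴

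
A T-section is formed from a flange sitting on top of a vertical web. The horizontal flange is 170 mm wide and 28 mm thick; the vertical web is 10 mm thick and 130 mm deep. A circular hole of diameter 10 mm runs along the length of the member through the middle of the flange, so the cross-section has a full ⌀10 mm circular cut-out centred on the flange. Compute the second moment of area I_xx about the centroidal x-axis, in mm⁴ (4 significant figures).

I_xx ≈ 8.491 × 10⁶ mm⁴

Split into non-overlapping primitives; take the origin at the lower-left of the bounding box.
Flange: 170 × 28, A = 4 760 mm², y = 144 mm, Ī = 310 987 mm⁴.
Web: 10 × 130, A = 1 300 mm², y = 65 mm, Ī = 1 830 833 mm⁴.
Hole (subtracted): ⌀10, A = 78.5398 mm², y = 144 mm, Ī = 490.874 mm⁴.
Centroid: ȳ = ΣA·y / ΣA = 126.83 mm.
Transfer each piece to the centroidal x-axis using Ī + A·d² with d = y − 126.83:
  flange: d = 17.1697 mm → contributes +1 714 231 mm⁴
  web: d = -61.8303 mm → contributes +6 800 712 mm⁴
  hole: d = 17.1697 mm → contributes −23644.4 mm⁴
Total I = 8 491 299 mm⁴.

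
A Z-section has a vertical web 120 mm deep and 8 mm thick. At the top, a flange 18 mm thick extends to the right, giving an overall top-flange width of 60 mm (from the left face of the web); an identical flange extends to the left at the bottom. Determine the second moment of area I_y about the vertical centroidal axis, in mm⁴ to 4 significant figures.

Treat the section as a set of non-overlapping primitives; coordinates are from the bounding-box lower-left.
Web: 8 × 120, A = 960 mm², x = 56 mm, Ī = 5 120 mm⁴.
Top flange (beyond web): 52 × 18, A = 936 mm², x = 86 mm, Ī = 210 912 mm⁴.
Bottom flange (beyond web): 52 × 18, A = 936 mm², x = 26 mm, Ī = 210 912 mm⁴.
Centroid: x̄ = ΣA·x / ΣA = 56 mm.
Transfer each piece to the vertical centroidal axis using Ī + A·d² with d = x − 56:
  web: d = 0 mm → contributes +5 120 mm⁴
  top flange (beyond web): d = 30 mm → contributes +1 053 312 mm⁴
  bottom flange (beyond web): d = -30 mm → contributes +1 053 312 mm⁴
Total I = 2 111 744 mm⁴.

I_y ≈ 2.112 × 10⁶ mm⁴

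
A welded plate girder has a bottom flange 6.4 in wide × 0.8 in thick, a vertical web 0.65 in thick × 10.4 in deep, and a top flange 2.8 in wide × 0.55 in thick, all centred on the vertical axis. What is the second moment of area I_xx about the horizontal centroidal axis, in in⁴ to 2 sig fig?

I_xx ≈ 240 in⁴

Decompose the section into non-overlapping parts with the origin at the bottom-left of its bounding rectangle.
Bottom plate: 6.4 × 0.8, A = 5.12 in², y = 0.4 in, Ī = 0.2731 in⁴.
Web plate: 0.65 × 10.4, A = 6.76 in², y = 6 in, Ī = 60.93 in⁴.
Top plate: 2.8 × 0.55, A = 1.54 in², y = 11.48 in, Ī = 0.03882 in⁴.
Centroid: ȳ = ΣA·y / ΣA = 4.492 in.
Transfer each piece to the horizontal centroidal axis using Ī + A·d² with d = y − 4.492:
  bottom plate: d = -4.092 in → contributes +85.99 in⁴
  web plate: d = 1.508 in → contributes +76.31 in⁴
  top plate: d = 6.983 in → contributes +75.14 in⁴
Total I = 237.4 in⁴.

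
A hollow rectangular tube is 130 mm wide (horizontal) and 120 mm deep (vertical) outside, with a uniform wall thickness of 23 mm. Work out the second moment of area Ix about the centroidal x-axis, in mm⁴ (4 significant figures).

Treat the section as a set of non-overlapping primitives; coordinates are from the bounding-box lower-left.
Outer rectangle: 130 × 120, A = 15 600 mm², y = 60 mm, Ī = 18 720 000 mm⁴.
Inner void (subtracted): 84 × 74, A = 6 216 mm², y = 60 mm, Ī = 2 836 568 mm⁴.
By symmetry the centroid is at mid-height, ȳ = 60 mm.
All pieces are centred on the centroidal x-axis, so I = ΣĪ (holes subtracted) = 15 883 432 mm⁴.

Ix ≈ 1.588 × 10⁷ mm⁴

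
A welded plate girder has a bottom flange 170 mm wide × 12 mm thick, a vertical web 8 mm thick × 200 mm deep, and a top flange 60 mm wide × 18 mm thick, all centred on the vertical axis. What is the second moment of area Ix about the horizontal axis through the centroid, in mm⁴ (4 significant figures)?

Ix ≈ 3.908 × 10⁷ mm⁴

Treat the section as a set of non-overlapping primitives; coordinates are from the bounding-box lower-left.
Bottom plate: 170 × 12, A = 2 040 mm², y = 6 mm, Ī = 24 480 mm⁴.
Web plate: 8 × 200, A = 1 600 mm², y = 112 mm, Ī = 5 333 333 mm⁴.
Top plate: 60 × 18, A = 1 080 mm², y = 221 mm, Ī = 29 160 mm⁴.
Centroid: ȳ = ΣA·y / ΣA = 91.1271 mm.
Transfer each piece to the horizontal axis through the centroid using Ī + A·d² with d = y − 91.1271:
  bottom plate: d = -85.1271 mm → contributes +14 807 598 mm⁴
  web plate: d = 20.8729 mm → contributes +6 030 417 mm⁴
  top plate: d = 129.873 mm → contributes +18 245 483 mm⁴
Total I = 39 083 497 mm⁴.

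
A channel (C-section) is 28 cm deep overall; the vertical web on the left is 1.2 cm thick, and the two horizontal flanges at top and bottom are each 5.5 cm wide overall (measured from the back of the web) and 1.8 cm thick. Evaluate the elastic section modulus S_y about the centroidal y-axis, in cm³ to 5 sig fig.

S_y ≈ 26.788 cm³

Treat the section as a set of non-overlapping primitives; coordinates are from the bounding-box lower-left.
Web: 1.2 × 28, A = 33.6 cm², x = 0.6 cm, Ī = 4.032 cm⁴.
Top flange (beyond web): 4.3 × 1.8, A = 7.74 cm², x = 3.35 cm, Ī = 11.92605 cm⁴.
Bottom flange (beyond web): 4.3 × 1.8, A = 7.74 cm², x = 3.35 cm, Ī = 11.92605 cm⁴.
Centroid: x̄ = ΣA·x / ΣA = 1.467359 cm.
Transfer each piece to the centroidal y-axis using Ī + A·d² with d = x − 1.467359:
  web: d = -0.8673594 cm → contributes +29.3097 cm⁴
  top flange (beyond web): d = 1.882641 cm → contributes +39.35921 cm⁴
  bottom flange (beyond web): d = 1.882641 cm → contributes +39.35921 cm⁴
Total I = 108.0281 cm⁴.
Extreme fibre distance c = 4.032641 cm; S = I/c = 26.78843 cm³.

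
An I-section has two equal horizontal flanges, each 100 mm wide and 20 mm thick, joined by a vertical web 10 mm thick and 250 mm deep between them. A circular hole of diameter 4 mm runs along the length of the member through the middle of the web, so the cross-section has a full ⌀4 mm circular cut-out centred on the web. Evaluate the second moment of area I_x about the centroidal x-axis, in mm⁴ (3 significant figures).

Break the section into simple shapes (no overlaps), measuring from the bottom-left corner of the bounding box.
Bottom flange: 100 × 20, A = 2 000 mm², y = 10 mm, Ī = 66 667 mm⁴.
Web: 10 × 250, A = 2 500 mm², y = 145 mm, Ī = 13 020 833 mm⁴.
Top flange: 100 × 20, A = 2 000 mm², y = 280 mm, Ī = 66 667 mm⁴.
Hole (subtracted): ⌀4, A = 12.566 mm², y = 145 mm, Ī = 12.566 mm⁴.
By symmetry the centroid is at mid-height, ȳ = 145 mm.
Transfer each piece to the centroidal x-axis using Ī + A·d² with d = y − 145:
  bottom flange: d = -135 mm → contributes +36 516 667 mm⁴
  web: d = 0 mm → contributes +13 020 833 mm⁴
  top flange: d = 135 mm → contributes +36 516 667 mm⁴
  hole: d = 0 mm → contributes −12.566 mm⁴
Total I = 86 054 154 mm⁴.

I_x ≈ 8.61 × 10⁷ mm⁴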